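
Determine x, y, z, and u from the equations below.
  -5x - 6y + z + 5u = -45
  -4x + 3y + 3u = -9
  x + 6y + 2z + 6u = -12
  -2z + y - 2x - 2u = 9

x = 0, y = 3, z = 3, u = -6

Row-reduce the augmented matrix:
R1 ← R1 / (-5).
R2 ← R2 + 4·R1.
R3 ← R3 − 1·R1.
R4 ← R4 + 2·R1.
R2 ← R2 / (39/5).
R1 ← R1 − 6/5·R2.
R3 ← R3 − 24/5·R2.
R4 ← R4 − 17/5·R2.
R3 ← R3 / (35/13).
R1 ← R1 + 1/13·R3.
R2 ← R2 + 4/39·R3.
R4 ← R4 + 80/39·R3.
R4 ← R4 / (47/21).
R1 ← R1 + 22/35·R4.
R2 ← R2 − 17/105·R4.
R3 ← R3 − 99/35·R4.
Reading off the reduced rows gives x = 0, y = 3, z = 3, u = -6.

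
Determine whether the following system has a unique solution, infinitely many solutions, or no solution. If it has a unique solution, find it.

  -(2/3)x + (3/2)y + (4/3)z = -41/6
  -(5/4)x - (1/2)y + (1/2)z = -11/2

Row-reduce:
R1 ← R1 / (-2/3).
R2 ← R2 + 5/4·R1.
R2 ← R2 / (-53/16).
R1 ← R1 + 9/4·R2.
Rank is 2 with 3 unknowns, leaving z free.

infinitely many solutions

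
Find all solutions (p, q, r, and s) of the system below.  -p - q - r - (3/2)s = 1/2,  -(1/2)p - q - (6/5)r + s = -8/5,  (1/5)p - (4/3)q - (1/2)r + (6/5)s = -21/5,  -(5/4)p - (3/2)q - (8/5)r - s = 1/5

Row-reduce:
R1 ← R1 / (-1).
R2 ← R2 + 1/2·R1.
R3 ← R3 − 1/5·R1.
R4 ← R4 + 5/4·R1.
R2 ← R2 / (-1/2).
R1 ← R1 − 1·R2.
R3 ← R3 + 23/15·R2.
R4 ← R4 + 1/4·R2.
R3 ← R3 / (217/150).
R1 ← R1 + 2/5·R3.
R2 ← R2 − 7/5·R3.
Row 4 reduces to 0 = 1/2, a contradiction. The system is inconsistent.

no solution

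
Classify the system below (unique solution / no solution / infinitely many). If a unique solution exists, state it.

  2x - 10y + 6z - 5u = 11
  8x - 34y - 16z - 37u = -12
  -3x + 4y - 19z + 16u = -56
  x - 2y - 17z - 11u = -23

no solution

Row-reduce:
R1 ← R1 / (2).
R2 ← R2 − 8·R1.
R3 ← R3 + 3·R1.
R4 ← R4 − 1·R1.
R2 ← R2 / (6).
R1 ← R1 + 5·R2.
R3 ← R3 + 11·R2.
R4 ← R4 − 3·R2.
R3 ← R3 / (-250/3).
R1 ← R1 + 91/3·R3.
R2 ← R2 + 20/3·R3.
Row 4 reduces to 0 = -1/2, a contradiction. The system is inconsistent.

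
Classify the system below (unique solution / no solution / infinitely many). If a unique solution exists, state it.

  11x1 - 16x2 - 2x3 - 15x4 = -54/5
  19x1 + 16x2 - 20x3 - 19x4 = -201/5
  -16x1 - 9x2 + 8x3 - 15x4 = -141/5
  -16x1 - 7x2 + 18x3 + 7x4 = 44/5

Row-reduce the augmented matrix:
R1 ← R1 / (11).
R2 ← R2 − 19·R1.
R3 ← R3 + 16·R1.
R4 ← R4 + 16·R1.
R2 ← R2 / (480/11).
R1 ← R1 + 16/11·R2.
R3 ← R3 + 355/11·R2.
R4 ← R4 + 333/11·R2.
R3 ← R3 / (-343/48).
R1 ← R1 + 11/15·R3.
R2 ← R2 + 91/240·R3.
R4 ← R4 − 289/80·R3.
R4 ← R4 / (-44684/1715).
R1 ← R1 − 3637/1715·R4.
R2 ← R2 − 451/245·R4.
R3 ← R3 − 1522/343·R4.
Reading off the reduced rows gives x1 = 1/5, x2 = -1, x3 = -1/2, x4 = 2.

x1 = 1/5, x2 = -1, x3 = -1/2, x4 = 2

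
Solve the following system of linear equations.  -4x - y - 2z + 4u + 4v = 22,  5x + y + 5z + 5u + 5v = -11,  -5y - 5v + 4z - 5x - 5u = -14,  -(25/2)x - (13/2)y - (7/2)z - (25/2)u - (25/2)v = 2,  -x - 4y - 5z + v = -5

Row-reduce:
R1 ← R1 / (-4).
R2 ← R2 − 5·R1.
R3 ← R3 + 5·R1.
R4 ← R4 + 25/2·R1.
R5 ← R5 + 1·R1.
R2 ← R2 / (-1/4).
R1 ← R1 − 1/4·R2.
R3 ← R3 + 15/4·R2.
R4 ← R4 + 27/8·R2.
R5 ← R5 + 15/4·R2.
R3 ← R3 / (-31).
R1 ← R1 − 3·R3.
R2 ← R2 + 10·R3.
R4 ← R4 + 31·R3.
R5 ← R5 + 42·R3.
Swap R4 and R5.
R4 ← R4 / (2039/31).
R1 ← R1 + 201/31·R4.
R2 ← R2 − 360/31·R4.
R3 ← R3 − 160/31·R4.
Row 5 reduces to 0 = -1/2, a contradiction. The system is inconsistent.

no solution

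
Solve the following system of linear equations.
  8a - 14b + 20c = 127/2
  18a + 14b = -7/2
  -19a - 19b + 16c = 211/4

Row-reduce the augmented matrix:
R1 ← R1 / (8).
R2 ← R2 − 18·R1.
R3 ← R3 + 19·R1.
R2 ← R2 / (91/2).
R1 ← R1 + 7/4·R2.
R3 ← R3 + 209/4·R2.
R3 ← R3 / (1076/91).
R1 ← R1 − 10/13·R3.
R2 ← R2 + 90/91·R3.
Reading off the reduced rows gives a = 0, b = -1/4, c = 3.

a = 0, b = -1/4, c = 3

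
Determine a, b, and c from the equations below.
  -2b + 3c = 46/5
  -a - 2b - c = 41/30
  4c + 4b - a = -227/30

Row-reduce the augmented matrix:
Swap R1 and R2.
R1 ← R1 / (-1).
R3 ← R3 + 1·R1.
R2 ← R2 / (-2).
R1 ← R1 − 2·R2.
R3 ← R3 − 6·R2.
R3 ← R3 / (14).
R1 ← R1 − 4·R3.
R2 ← R2 + 3/2·R3.
Reading off the reduced rows gives a = 5/2, b = -13/5, c = 4/3.

a = 5/2, b = -13/5, c = 4/3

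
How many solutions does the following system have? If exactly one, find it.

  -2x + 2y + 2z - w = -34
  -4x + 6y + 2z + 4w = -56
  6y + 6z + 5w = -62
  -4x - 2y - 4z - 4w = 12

x = 4, y = -6, z = -6, w = 2

Row-reduce the augmented matrix:
R1 ← R1 / (-2).
R2 ← R2 + 4·R1.
R4 ← R4 + 4·R1.
R2 ← R2 / (2).
R1 ← R1 + 1·R2.
R3 ← R3 − 6·R2.
R4 ← R4 + 6·R2.
R3 ← R3 / (12).
R1 ← R1 + 2·R3.
R2 ← R2 + 1·R3.
R4 ← R4 + 14·R3.
R4 ← R4 / (5/6).
R1 ← R1 − 4/3·R4.
R2 ← R2 − 23/12·R4.
R3 ← R3 + 13/12·R4.
Reading off the reduced rows gives x = 4, y = -6, z = -6, w = 2.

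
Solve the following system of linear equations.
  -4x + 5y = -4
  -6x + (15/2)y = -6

infinitely many solutions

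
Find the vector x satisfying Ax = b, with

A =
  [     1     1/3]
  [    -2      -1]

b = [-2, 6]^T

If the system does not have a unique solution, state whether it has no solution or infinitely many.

x_1 = 0, x_2 = -6

From equation 1: x_1 = -2 − 1/3·x_2.
Substitute into equation 2 and solve: x_2 = -6.
Then x_1 = 0.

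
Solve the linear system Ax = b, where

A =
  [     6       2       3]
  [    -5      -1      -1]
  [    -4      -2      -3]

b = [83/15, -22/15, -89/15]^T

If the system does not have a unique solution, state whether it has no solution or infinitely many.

x_1 = -1/5, x_2 = 2/3, x_3 = 9/5

Row-reduce the augmented matrix:
R1 ← R1 / (6).
R2 ← R2 + 5·R1.
R3 ← R3 + 4·R1.
R2 ← R2 / (2/3).
R1 ← R1 − 1/3·R2.
R3 ← R3 + 2/3·R2.
R3 ← R3 / (1/2).
R1 ← R1 + 1/4·R3.
R2 ← R2 − 9/4·R3.
Reading off the reduced rows gives x_1 = -1/5, x_2 = 2/3, x_3 = 9/5.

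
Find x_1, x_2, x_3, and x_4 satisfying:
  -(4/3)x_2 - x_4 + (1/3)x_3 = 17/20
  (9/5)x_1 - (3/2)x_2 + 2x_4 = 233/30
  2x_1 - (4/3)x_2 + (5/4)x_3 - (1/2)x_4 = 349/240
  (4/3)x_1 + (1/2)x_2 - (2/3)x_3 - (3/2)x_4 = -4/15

x_1 = 1, x_2 = -11/5, x_3 = -9/4, x_4 = 4/3

Row-reduce the augmented matrix:
Swap R1 and R2.
R1 ← R1 / (9/5).
R3 ← R3 − 2·R1.
R4 ← R4 − 4/3·R1.
R2 ← R2 / (-4/3).
R1 ← R1 + 5/6·R2.
R3 ← R3 − 1/3·R2.
R4 ← R4 − 29/18·R2.
R3 ← R3 / (4/3).
R1 ← R1 + 5/24·R3.
R2 ← R2 + 1/4·R3.
R4 ← R4 + 19/72·R3.
R4 ← R4 / (-16513/3456).
R1 ← R1 − 1465/1152·R4.
R2 ← R2 − 37/192·R4.
R3 ← R3 + 107/48·R4.
Reading off the reduced rows gives x_1 = 1, x_2 = -11/5, x_3 = -9/4, x_4 = 4/3.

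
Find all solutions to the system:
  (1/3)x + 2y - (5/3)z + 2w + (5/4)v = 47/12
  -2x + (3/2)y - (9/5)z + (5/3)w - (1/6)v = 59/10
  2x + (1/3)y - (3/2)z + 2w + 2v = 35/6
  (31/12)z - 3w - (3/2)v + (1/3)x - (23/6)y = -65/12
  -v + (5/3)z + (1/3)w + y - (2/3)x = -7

Row-reduce:
R1 ← R1 / (1/3).
R2 ← R2 + 2·R1.
R3 ← R3 − 2·R1.
R4 ← R4 − 1/3·R1.
R5 ← R5 + 2/3·R1.
R2 ← R2 / (27/2).
R1 ← R1 − 6·R2.
R3 ← R3 + 35/3·R2.
R4 ← R4 + 35/6·R2.
R5 ← R5 − 5·R2.
R3 ← R3 / (-275/162).
R1 ← R1 − 11/45·R3.
R2 ← R2 + 118/135·R3.
R4 ← R4 + 275/324·R3.
R5 ← R5 − 73/27·R3.
Swap R4 and R5.
R4 ← R4 / (97/45).
R1 ← R1 − 14/75·R4.
R2 ← R2 − 2/25·R4.
R3 ← R3 + 16/15·R4.
Row 5 reduces to 0 = -1/2, a contradiction. The system is inconsistent.

no solution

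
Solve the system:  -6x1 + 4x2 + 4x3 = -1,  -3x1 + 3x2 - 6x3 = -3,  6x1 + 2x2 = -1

Row-reduce the augmented matrix:
R1 ← R1 / (-6).
R2 ← R2 + 3·R1.
R3 ← R3 − 6·R1.
R1 ← R1 + 2/3·R2.
R3 ← R3 − 6·R2.
R3 ← R3 / (52).
R1 ← R1 + 6·R3.
R2 ← R2 + 8·R3.
Reading off the reduced rows gives x1 = 0, x2 = -1/2, x3 = 1/4.

x1 = 0, x2 = -1/2, x3 = 1/4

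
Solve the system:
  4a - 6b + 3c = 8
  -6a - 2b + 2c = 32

infinitely many solutions

Row-reduce:
R1 ← R1 / (4).
R2 ← R2 + 6·R1.
R2 ← R2 / (-11).
R1 ← R1 + 3/2·R2.
Rank is 2 with 3 unknowns, leaving c free.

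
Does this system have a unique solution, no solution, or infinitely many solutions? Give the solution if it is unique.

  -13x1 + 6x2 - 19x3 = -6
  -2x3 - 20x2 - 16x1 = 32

Row-reduce:
R1 ← R1 / (-13).
R2 ← R2 + 16·R1.
R2 ← R2 / (-356/13).
R1 ← R1 + 6/13·R2.
Rank is 2 with 3 unknowns, leaving x3 free.

infinitely many solutions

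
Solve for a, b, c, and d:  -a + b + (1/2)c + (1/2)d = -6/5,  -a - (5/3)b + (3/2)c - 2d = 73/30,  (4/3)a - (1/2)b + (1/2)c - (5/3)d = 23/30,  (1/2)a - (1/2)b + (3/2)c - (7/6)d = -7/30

a = -3/5, b = -4/5, c = -1, d = -1

Row-reduce the augmented matrix:
R1 ← R1 / (-1).
R2 ← R2 + 1·R1.
R3 ← R3 − 4/3·R1.
R4 ← R4 − 1/2·R1.
R2 ← R2 / (-8/3).
R1 ← R1 + 1·R2.
R3 ← R3 − 5/6·R2.
R3 ← R3 / (71/48).
R1 ← R1 + 7/8·R3.
R2 ← R2 + 3/8·R3.
R4 ← R4 − 7/4·R3.
R4 ← R4 / (2029/1704).
R1 ← R1 + 175/284·R4.
R2 ← R2 − 69/142·R4.
R3 ← R3 + 171/142·R4.
Reading off the reduced rows gives a = -3/5, b = -4/5, c = -1, d = -1.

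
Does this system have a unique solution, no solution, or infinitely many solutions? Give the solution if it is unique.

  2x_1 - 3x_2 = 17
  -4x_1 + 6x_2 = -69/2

Row-reduce:
R1 ← R1 / (2).
R2 ← R2 + 4·R1.
Row 2 reduces to 0 = -1/2, a contradiction. The system is inconsistent.

no solution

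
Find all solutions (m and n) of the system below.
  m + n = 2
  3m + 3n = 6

Row-reduce:
R2 ← R2 − 3·R1.
Rank is 1 with 2 unknowns, leaving n free.

infinitely many solutions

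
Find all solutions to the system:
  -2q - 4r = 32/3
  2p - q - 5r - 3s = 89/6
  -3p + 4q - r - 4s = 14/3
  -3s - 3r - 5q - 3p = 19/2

p = 0, q = 0, r = -8/3, s = -1/2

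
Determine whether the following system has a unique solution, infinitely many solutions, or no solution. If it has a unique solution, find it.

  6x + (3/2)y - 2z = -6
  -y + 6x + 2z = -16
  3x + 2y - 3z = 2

infinitely many solutions

Row-reduce:
R1 ← R1 / (6).
R2 ← R2 − 6·R1.
R3 ← R3 − 3·R1.
R2 ← R2 / (-5/2).
R1 ← R1 − 1/4·R2.
R3 ← R3 − 5/4·R2.
Rank is 2 with 3 unknowns, leaving z free.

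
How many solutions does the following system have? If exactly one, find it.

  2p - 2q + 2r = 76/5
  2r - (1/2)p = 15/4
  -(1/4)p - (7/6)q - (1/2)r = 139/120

Row-reduce the augmented matrix:
R1 ← R1 / (2).
R2 ← R2 + 1/2·R1.
R3 ← R3 + 1/4·R1.
R2 ← R2 / (-1/2).
R1 ← R1 + 1·R2.
R3 ← R3 + 17/12·R2.
R3 ← R3 / (-22/3).
R1 ← R1 + 4·R3.
R2 ← R2 + 5·R3.
Reading off the reduced rows gives p = 5/2, q = -13/5, r = 5/2.

p = 5/2, q = -13/5, r = 5/2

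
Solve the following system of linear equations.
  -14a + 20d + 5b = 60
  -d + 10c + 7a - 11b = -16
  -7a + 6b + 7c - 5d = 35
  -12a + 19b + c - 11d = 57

Row-reduce the augmented matrix:
R1 ← R1 / (-14).
R2 ← R2 − 7·R1.
R3 ← R3 + 7·R1.
R4 ← R4 + 12·R1.
R2 ← R2 / (-17/2).
R1 ← R1 + 5/14·R2.
R3 ← R3 − 7/2·R2.
R4 ← R4 − 103/7·R2.
R3 ← R3 / (189/17).
R1 ← R1 + 50/119·R3.
R2 ← R2 + 20/17·R3.
R4 ← R4 − 2179/119·R3.
R4 ← R4 / (2663/441).
R1 ← R1 + 985/441·R4.
R2 ← R2 + 142/63·R4.
R3 ← R3 + 64/63·R4.
Reading off the reduced rows gives a = 0, b = 4, c = 3, d = 2.

a = 0, b = 4, c = 3, d = 2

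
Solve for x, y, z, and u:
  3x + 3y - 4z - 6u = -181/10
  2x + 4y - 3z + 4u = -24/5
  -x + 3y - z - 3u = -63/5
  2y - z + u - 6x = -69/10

Row-reduce the augmented matrix:
R1 ← R1 / (3).
R2 ← R2 − 2·R1.
R3 ← R3 + 1·R1.
R4 ← R4 + 6·R1.
R2 ← R2 / (2).
R1 ← R1 − 1·R2.
R3 ← R3 − 4·R2.
R4 ← R4 − 8·R2.
R3 ← R3 / (-5/3).
R1 ← R1 + 7/6·R3.
R2 ← R2 + 1/6·R3.
R4 ← R4 + 23/3·R3.
R4 ← R4 / (268/5).
R1 ← R1 − 87/10·R4.
R2 ← R2 − 61/10·R4.
R3 ← R3 − 63/5·R4.
Reading off the reduced rows gives x = 1/2, y = -11/5, z = 1, u = 3/2.

x = 1/2, y = -11/5, z = 1, u = 3/2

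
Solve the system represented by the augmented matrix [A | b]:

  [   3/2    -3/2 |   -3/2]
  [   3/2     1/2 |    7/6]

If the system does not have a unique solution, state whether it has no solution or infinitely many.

x_1 = 1/3, x_2 = 4/3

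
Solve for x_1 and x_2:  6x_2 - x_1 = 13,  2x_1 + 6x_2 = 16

x_1 = 1, x_2 = 7/3

Row-reduce the augmented matrix:
R1 ← R1 / (-1).
R2 ← R2 − 2·R1.
R2 ← R2 / (18).
R1 ← R1 + 6·R2.
Reading off the reduced rows gives x_1 = 1, x_2 = 7/3.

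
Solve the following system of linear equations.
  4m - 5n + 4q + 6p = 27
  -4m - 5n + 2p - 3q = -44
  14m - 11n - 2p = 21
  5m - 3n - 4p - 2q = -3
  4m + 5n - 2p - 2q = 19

Row-reduce the augmented matrix:
R1 ← R1 / (4).
R2 ← R2 + 4·R1.
R3 ← R3 − 14·R1.
R4 ← R4 − 5·R1.
R5 ← R5 − 4·R1.
R2 ← R2 / (-10).
R1 ← R1 + 5/4·R2.
R3 ← R3 − 13/2·R2.
R4 ← R4 − 13/4·R2.
R5 ← R5 − 10·R2.
R3 ← R3 / (-89/5).
R1 ← R1 − 1/2·R3.
R2 ← R2 + 4/5·R3.
R4 ← R4 + 89/10·R3.
Swap R4 and R5.
R4 ← R4 / (-5).
R1 ← R1 − 1/2·R4.
R2 ← R2 − 1/2·R4.
R3 ← R3 − 3/4·R4.
R5 reduces to 0 = 0, so the extra equation is consistent.
Reading off the reduced rows gives m = 4, n = 3, p = 1, q = 5.

m = 4, n = 3, p = 1, q = 5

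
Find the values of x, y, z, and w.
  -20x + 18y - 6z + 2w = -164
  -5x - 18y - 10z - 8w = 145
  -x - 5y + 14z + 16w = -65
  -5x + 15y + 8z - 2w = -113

Row-reduce the augmented matrix:
R1 ← R1 / (-20).
R2 ← R2 + 5·R1.
R3 ← R3 + 1·R1.
R4 ← R4 + 5·R1.
R2 ← R2 / (-45/2).
R1 ← R1 + 9/10·R2.
R3 ← R3 + 59/10·R2.
R4 ← R4 − 21/2·R2.
R3 ← R3 / (3719/225).
R1 ← R1 − 16/25·R3.
R2 ← R2 − 17/45·R3.
R4 ← R4 − 83/15·R3.
R4 ← R4 / (-46620/3719).
R1 ← R1 + 1718/3719·R4.
R2 ← R2 + 136/3719·R4.
R3 ← R3 − 4079/3719·R4.
Reading off the reduced rows gives x = 3, y = -6, z = -2, w = -4.

x = 3, y = -6, z = -2, w = -4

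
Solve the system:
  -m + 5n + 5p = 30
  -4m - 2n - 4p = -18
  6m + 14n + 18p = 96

Row-reduce:
R1 ← R1 / (-1).
R2 ← R2 + 4·R1.
R3 ← R3 − 6·R1.
R2 ← R2 / (-22).
R1 ← R1 + 5·R2.
R3 ← R3 − 44·R2.
Rank is 2 with 3 unknowns, leaving p free.

infinitely many solutions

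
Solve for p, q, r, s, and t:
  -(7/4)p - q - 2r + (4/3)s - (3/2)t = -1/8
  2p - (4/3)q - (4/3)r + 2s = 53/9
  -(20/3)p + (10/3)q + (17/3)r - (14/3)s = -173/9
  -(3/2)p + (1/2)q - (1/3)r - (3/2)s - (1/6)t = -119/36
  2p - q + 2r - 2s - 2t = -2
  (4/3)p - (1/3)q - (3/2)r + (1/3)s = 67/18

Row-reduce the augmented matrix:
R1 ← R1 / (-7/4).
R2 ← R2 − 2·R1.
R3 ← R3 + 20/3·R1.
R4 ← R4 + 3/2·R1.
R5 ← R5 − 2·R1.
R6 ← R6 − 4/3·R1.
R2 ← R2 / (-52/21).
R1 ← R1 − 4/7·R2.
R3 ← R3 − 50/7·R2.
R4 ← R4 − 19/14·R2.
R5 ← R5 + 15/7·R2.
R6 ← R6 + 23/21·R2.
R3 ← R3 / (37/13).
R1 ← R1 − 4/13·R3.
R2 ← R2 − 19/13·R3.
R4 ← R4 + 47/78·R3.
R5 ← R5 − 37/13·R3.
R6 ← R6 + 37/26·R3.
R4 ← R4 / (-2489/3996).
R1 ← R1 − 2/333·R4.
R2 ← R2 + 1091/666·R4.
R3 ← R3 − 49/333·R4.
R5 ← R5 + 71/18·R4.
R5 ← R5 / (-677/131).
R1 ← R1 − 50/131·R5.
R2 ← R2 + 79/131·R5.
R3 ← R3 − 46/131·R5.
R4 ← R4 + 72/131·R5.
R6 reduces to 0 = 0, so the extra equation is consistent.
Reading off the reduced rows gives p = 3/2, q = 1/3, r = -1, s = 1, t = 1/3.

p = 3/2, q = 1/3, r = -1, s = 1, t = 1/3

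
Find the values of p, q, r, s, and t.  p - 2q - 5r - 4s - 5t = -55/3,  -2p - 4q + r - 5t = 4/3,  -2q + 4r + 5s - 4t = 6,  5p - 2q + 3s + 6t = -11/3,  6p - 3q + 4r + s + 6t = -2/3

p = -7/3, q = 0, r = 5/3, s = 2/3, t = 1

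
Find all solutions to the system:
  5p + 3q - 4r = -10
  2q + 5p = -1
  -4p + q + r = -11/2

p = 1, q = -3, r = 3/2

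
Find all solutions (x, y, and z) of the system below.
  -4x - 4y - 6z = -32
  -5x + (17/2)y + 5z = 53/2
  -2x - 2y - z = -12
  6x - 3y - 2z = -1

Row-reduce:
R1 ← R1 / (-4).
R2 ← R2 + 5·R1.
R3 ← R3 + 2·R1.
R4 ← R4 − 6·R1.
R2 ← R2 / (27/2).
R1 ← R1 − 1·R2.
R4 ← R4 + 9·R2.
R3 ← R3 / (2).
R1 ← R1 − 31/54·R3.
R2 ← R2 − 25/27·R3.
R4 ← R4 + 8/3·R3.
Row 4 reduces to 0 = 2/3, a contradiction. The system is inconsistent.

no solution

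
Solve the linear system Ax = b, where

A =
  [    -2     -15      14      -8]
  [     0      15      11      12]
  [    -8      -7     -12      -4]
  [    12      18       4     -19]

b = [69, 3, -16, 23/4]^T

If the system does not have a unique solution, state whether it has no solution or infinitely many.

Row-reduce the augmented matrix:
R1 ← R1 / (-2).
R3 ← R3 + 8·R1.
R4 ← R4 − 12·R1.
R2 ← R2 / (15).
R1 ← R1 − 15/2·R2.
R3 ← R3 − 53·R2.
R4 ← R4 + 72·R2.
R3 ← R3 / (-1603/15).
R1 ← R1 + 25/2·R3.
R2 ← R2 − 11/15·R3.
R4 ← R4 − 704/5·R3.
R4 ← R4 / (-45481/1603).
R1 ← R1 + 506/1603·R4.
R2 ← R2 − 1124/1603·R4.
R3 ← R3 − 216/1603·R4.
Reading off the reduced rows gives x_1 = -1, x_2 = -1, x_3 = 3, x_4 = -5/4.

x_1 = -1, x_2 = -1, x_3 = 3, x_4 = -5/4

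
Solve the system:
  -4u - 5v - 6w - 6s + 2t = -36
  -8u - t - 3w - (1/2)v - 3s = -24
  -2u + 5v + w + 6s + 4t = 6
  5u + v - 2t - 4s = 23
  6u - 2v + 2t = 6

infinitely many solutions

Row-reduce:
R1 ← R1 / (-4).
R2 ← R2 + 8·R1.
R3 ← R3 + 2·R1.
R4 ← R4 − 5·R1.
R5 ← R5 − 6·R1.
R2 ← R2 / (19/2).
R1 ← R1 − 5/4·R2.
R3 ← R3 − 15/2·R2.
R4 ← R4 + 21/4·R2.
R5 ← R5 + 19/2·R2.
R3 ← R3 / (-59/19).
R1 ← R1 − 6/19·R3.
R2 ← R2 − 18/19·R3.
R4 ← R4 + 48/19·R3.
R4 ← R4 / (-476/59).
R1 ← R1 − 30/59·R4.
R2 ← R2 − 90/59·R4.
R3 ← R3 + 36/59·R4.
Rank is 4 with 5 unknowns, leaving t free.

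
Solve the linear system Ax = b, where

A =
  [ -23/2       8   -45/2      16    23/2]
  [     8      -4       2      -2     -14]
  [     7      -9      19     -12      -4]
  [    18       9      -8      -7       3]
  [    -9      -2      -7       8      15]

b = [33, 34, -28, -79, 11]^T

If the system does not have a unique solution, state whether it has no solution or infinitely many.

no solution

Row-reduce:
R1 ← R1 / (-23/2).
R2 ← R2 − 8·R1.
R3 ← R3 − 7·R1.
R4 ← R4 − 18·R1.
R5 ← R5 + 9·R1.
R2 ← R2 / (36/23).
R1 ← R1 + 16/23·R2.
R3 ← R3 + 95/23·R2.
R4 ← R4 − 495/23·R2.
R5 ← R5 + 190/23·R2.
R3 ← R3 / (-553/18).
R1 ← R1 + 37/9·R3.
R2 ← R2 + 157/18·R3.
R4 ← R4 − 289/2·R3.
R5 ← R5 + 553/9·R3.
R4 ← R4 / (-2659/553).
R1 ← R1 + 141/553·R4.
R2 ← R2 + 202/553·R4.
R3 ← R3 + 393/553·R4.
Row 5 reduces to 0 = 1, a contradiction. The system is inconsistent.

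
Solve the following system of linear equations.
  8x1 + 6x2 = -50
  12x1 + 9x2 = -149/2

Row-reduce:
R1 ← R1 / (8).
R2 ← R2 − 12·R1.
Row 2 reduces to 0 = 1/2, a contradiction. The system is inconsistent.

no solution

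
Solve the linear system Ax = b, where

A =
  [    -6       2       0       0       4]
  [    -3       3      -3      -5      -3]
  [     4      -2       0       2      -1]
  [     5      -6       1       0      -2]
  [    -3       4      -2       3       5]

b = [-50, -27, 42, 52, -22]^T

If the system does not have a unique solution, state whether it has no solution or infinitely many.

x_1 = 4, x_2 = -5, x_3 = -6, x_4 = 6, x_5 = -4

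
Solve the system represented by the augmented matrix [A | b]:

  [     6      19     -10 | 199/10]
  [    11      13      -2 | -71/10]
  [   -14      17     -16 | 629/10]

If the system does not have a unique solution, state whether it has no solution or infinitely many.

x_1 = -8/5, x_2 = 1/2, x_3 = -2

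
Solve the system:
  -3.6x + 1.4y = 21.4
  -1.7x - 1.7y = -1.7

x = -4, y = 5

Row-reduce the augmented matrix:
R1 ← R1 / (-18/5).
R2 ← R2 + 17/10·R1.
R2 ← R2 / (-85/36).
R1 ← R1 + 7/18·R2.
Reading off the reduced rows gives x = -4, y = 5.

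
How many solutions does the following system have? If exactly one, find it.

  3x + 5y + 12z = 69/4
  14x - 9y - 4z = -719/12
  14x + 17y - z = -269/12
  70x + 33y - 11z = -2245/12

x = -3, y = 5/4, z = 5/3

Row-reduce the augmented matrix:
R1 ← R1 / (3).
R2 ← R2 − 14·R1.
R3 ← R3 − 14·R1.
R4 ← R4 − 70·R1.
R2 ← R2 / (-97/3).
R1 ← R1 − 5/3·R2.
R3 ← R3 + 19/3·R2.
R4 ← R4 + 251/3·R2.
R3 ← R3 / (-4389/97).
R1 ← R1 − 88/97·R3.
R2 ← R2 − 180/97·R3.
R4 ← R4 + 13167/97·R3.
R4 reduces to 0 = 0, so the extra equation is consistent.
Reading off the reduced rows gives x = -3, y = 5/4, z = 5/3.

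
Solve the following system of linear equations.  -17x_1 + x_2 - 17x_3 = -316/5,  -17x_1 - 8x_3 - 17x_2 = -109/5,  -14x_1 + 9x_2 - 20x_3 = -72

Row-reduce the augmented matrix:
R1 ← R1 / (-17).
R2 ← R2 + 17·R1.
R3 ← R3 + 14·R1.
R2 ← R2 / (-18).
R1 ← R1 + 1/17·R2.
R3 ← R3 − 139/17·R2.
R3 ← R3 / (-65/34).
R1 ← R1 − 33/34·R3.
R2 ← R2 + 1/2·R3.
Reading off the reduced rows gives x_1 = 3, x_2 = -2, x_3 = 3/5.

x_1 = 3, x_2 = -2, x_3 = 3/5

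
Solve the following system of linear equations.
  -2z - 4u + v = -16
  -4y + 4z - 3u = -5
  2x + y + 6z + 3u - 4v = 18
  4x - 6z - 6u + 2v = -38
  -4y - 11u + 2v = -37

Row-reduce:
Swap R1 and R3.
R1 ← R1 / (2).
R4 ← R4 − 4·R1.
R2 ← R2 / (-4).
R1 ← R1 − 1/2·R2.
R4 ← R4 + 2·R2.
R5 ← R5 + 4·R2.
R3 ← R3 / (-2).
R1 ← R1 − 7/2·R3.
R2 ← R2 + 1·R3.
R4 ← R4 + 20·R3.
R5 ← R5 + 4·R3.
R4 ← R4 / (59/2).
R1 ← R1 + 47/8·R4.
R2 ← R2 − 11/4·R4.
R3 ← R3 − 2·R4.
Rank is 4 with 5 unknowns, leaving v free.

infinitely many solutions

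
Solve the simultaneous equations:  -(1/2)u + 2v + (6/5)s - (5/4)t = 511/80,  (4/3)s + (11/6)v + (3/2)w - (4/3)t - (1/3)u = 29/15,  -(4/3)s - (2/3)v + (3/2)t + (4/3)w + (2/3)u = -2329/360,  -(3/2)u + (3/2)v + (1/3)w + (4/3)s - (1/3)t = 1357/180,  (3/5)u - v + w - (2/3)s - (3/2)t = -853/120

Row-reduce the augmented matrix:
R1 ← R1 / (-1/2).
R2 ← R2 + 1/3·R1.
R3 ← R3 − 2/3·R1.
R4 ← R4 + 3/2·R1.
R5 ← R5 − 3/5·R1.
R2 ← R2 / (1/2).
R1 ← R1 + 4·R2.
R3 ← R3 − 2·R2.
R4 ← R4 + 9/2·R2.
R5 ← R5 − 7/5·R2.
R3 ← R3 / (-14/3).
R1 ← R1 − 12·R3.
R2 ← R2 − 3·R3.
R4 ← R4 − 83/6·R3.
R5 ← R5 + 16/5·R3.
R4 ← R4 / (-3).
R1 ← R1 + 44/15·R4.
R2 ← R2 + 2/15·R4.
R3 ← R3 − 2/5·R4.
R5 ← R5 − 14/25·R4.
R5 ← R5 / (-12883/6300).
R1 ← R1 + 983/945·R5.
R2 ← R2 + 2/135·R5.
R3 ← R3 − 59/315·R5.
R4 ← R4 + 731/504·R5.
Reading off the reduced rows gives u = -3, v = 13/5, w = -7/3, s = 0, t = 1/4.

u = -3, v = 13/5, w = -7/3, s = 0, t = 1/4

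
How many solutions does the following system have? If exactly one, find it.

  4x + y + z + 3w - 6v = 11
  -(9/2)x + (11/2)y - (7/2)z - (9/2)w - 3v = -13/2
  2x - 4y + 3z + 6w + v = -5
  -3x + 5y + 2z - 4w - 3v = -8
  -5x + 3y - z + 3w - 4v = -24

no solution

Row-reduce:
R1 ← R1 / (4).
R2 ← R2 + 9/2·R1.
R3 ← R3 − 2·R1.
R4 ← R4 + 3·R1.
R5 ← R5 + 5·R1.
R2 ← R2 / (53/8).
R1 ← R1 − 1/4·R2.
R3 ← R3 + 9/2·R2.
R4 ← R4 − 23/4·R2.
R5 ← R5 − 17/4·R2.
R3 ← R3 / (47/53).
R1 ← R1 − 18/53·R3.
R2 ← R2 + 19/53·R3.
R4 ← R4 − 255/53·R3.
R5 ← R5 − 94/53·R3.
R4 ← R4 / (-989/47).
R1 ← R1 + 30/47·R4.
R2 ← R2 − 63/47·R4.
R3 ← R3 − 198/47·R4.
Row 5 reduces to 0 = -1, a contradiction. The system is inconsistent.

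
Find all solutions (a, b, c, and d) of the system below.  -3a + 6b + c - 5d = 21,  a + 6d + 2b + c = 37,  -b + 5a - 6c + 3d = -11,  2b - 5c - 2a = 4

a = -1, b = 6, c = 2, d = 4

Row-reduce the augmented matrix:
R1 ← R1 / (-3).
R2 ← R2 − 1·R1.
R3 ← R3 − 5·R1.
R4 ← R4 + 2·R1.
R2 ← R2 / (4).
R1 ← R1 + 2·R2.
R3 ← R3 − 9·R2.
R4 ← R4 + 2·R2.
R3 ← R3 / (-22/3).
R1 ← R1 − 1/3·R3.
R2 ← R2 − 1/3·R3.
R4 ← R4 + 5·R3.
R4 ← R4 / (1389/88).
R1 ← R1 − 277/88·R4.
R2 ← R2 − 35/88·R4.
R3 ← R3 − 181/88·R4.
Reading off the reduced rows gives a = -1, b = 6, c = 2, d = 4.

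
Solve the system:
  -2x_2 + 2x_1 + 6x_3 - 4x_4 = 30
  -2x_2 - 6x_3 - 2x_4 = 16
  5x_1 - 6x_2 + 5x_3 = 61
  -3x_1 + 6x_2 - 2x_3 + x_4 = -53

x_1 = 5, x_2 = -6, x_3 = 0, x_4 = -2

Row-reduce the augmented matrix:
R1 ← R1 / (2).
R3 ← R3 − 5·R1.
R4 ← R4 + 3·R1.
R2 ← R2 / (-2).
R1 ← R1 + 1·R2.
R3 ← R3 + 1·R2.
R4 ← R4 − 3·R2.
R3 ← R3 / (-7).
R1 ← R1 − 6·R3.
R2 ← R2 − 3·R3.
R4 ← R4 + 2·R3.
R4 ← R4 / (-78/7).
R1 ← R1 − 59/7·R4.
R2 ← R2 − 40/7·R4.
R3 ← R3 + 11/7·R4.
Reading off the reduced rows gives x_1 = 5, x_2 = -6, x_3 = 0, x_4 = -2.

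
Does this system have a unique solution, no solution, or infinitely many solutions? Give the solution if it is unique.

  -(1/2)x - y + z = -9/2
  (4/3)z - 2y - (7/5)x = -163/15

Row-reduce:
R1 ← R1 / (-1/2).
R2 ← R2 + 7/5·R1.
R2 ← R2 / (4/5).
R1 ← R1 − 2·R2.
Rank is 2 with 3 unknowns, leaving z free.

infinitely many solutions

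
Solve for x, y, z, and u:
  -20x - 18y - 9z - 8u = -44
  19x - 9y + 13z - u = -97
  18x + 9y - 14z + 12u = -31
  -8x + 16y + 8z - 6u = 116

Row-reduce the augmented matrix:
R1 ← R1 / (-20).
R2 ← R2 − 19·R1.
R3 ← R3 − 18·R1.
R4 ← R4 + 8·R1.
R2 ← R2 / (-261/10).
R1 ← R1 − 9/10·R2.
R3 ← R3 + 36/5·R2.
R4 ← R4 − 116/5·R2.
R3 ← R3 / (-1353/58).
R1 ← R1 − 35/58·R3.
R2 ← R2 + 89/522·R3.
R4 ← R4 − 140/9·R3.
R4 ← R4 / (-68942/12177).
R1 ← R1 − 391/1353·R4.
R2 ← R2 − 3374/12177·R4.
R3 ← R3 + 416/1353·R4.
Reading off the reduced rows gives x = -4, y = 5, z = 2, u = 2.

x = -4, y = 5, z = 2, u = 2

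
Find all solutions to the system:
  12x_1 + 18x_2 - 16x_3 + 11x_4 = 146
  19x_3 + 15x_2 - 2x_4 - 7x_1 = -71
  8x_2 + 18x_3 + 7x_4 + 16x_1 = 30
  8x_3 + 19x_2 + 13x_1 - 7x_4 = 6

x_1 = 3, x_2 = 1, x_3 = -3, x_4 = 4

Row-reduce the augmented matrix:
R1 ← R1 / (12).
R2 ← R2 + 7·R1.
R3 ← R3 − 16·R1.
R4 ← R4 − 13·R1.
R2 ← R2 / (51/2).
R1 ← R1 − 3/2·R2.
R3 ← R3 + 16·R2.
R4 ← R4 + 1/2·R2.
R3 ← R3 / (6946/153).
R1 ← R1 + 97/51·R3.
R2 ← R2 − 58/153·R3.
R4 ← R4 − 3905/153·R3.
R4 ← R4 / (-111677/6946).
R1 ← R1 − 1569/3473·R4.
R2 ← R2 − 1487/6946·R4.
R3 ← R3 + 749/6946·R4.
Reading off the reduced rows gives x_1 = 3, x_2 = 1, x_3 = -3, x_4 = 4.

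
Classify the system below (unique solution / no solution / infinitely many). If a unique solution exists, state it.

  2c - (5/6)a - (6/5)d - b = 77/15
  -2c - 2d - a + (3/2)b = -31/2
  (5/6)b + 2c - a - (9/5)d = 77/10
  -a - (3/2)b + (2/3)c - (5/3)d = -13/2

Row-reduce the augmented matrix:
R1 ← R1 / (-5/6).
R2 ← R2 + 1·R1.
R3 ← R3 + 1·R1.
R4 ← R4 + 1·R1.
R2 ← R2 / (27/10).
R1 ← R1 − 6/5·R2.
R3 ← R3 − 61/30·R2.
R4 ← R4 + 3/10·R2.
R3 ← R3 / (236/81).
R1 ← R1 + 4/9·R3.
R2 ← R2 + 44/27·R3.
R4 ← R4 + 20/9·R3.
R4 ← R4 / (-214/885).
R1 ← R1 − 501/295·R4.
R2 ← R2 + 51/295·R4.
R3 ← R3 − 5/236·R4.
Reading off the reduced rows gives a = -4, b = 3, c = 6, d = 6.

a = -4, b = 3, c = 6, d = 6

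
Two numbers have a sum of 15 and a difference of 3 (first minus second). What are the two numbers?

Let x = first number, y = second number.
  x + y = 15
  x - y = 3
Row-reduce the augmented matrix:
R2 ← R2 − 1·R1.
R2 ← R2 / (-2).
R1 ← R1 − 1·R2.
Reading off the reduced rows gives x = 9, y = 6.

first number: 9, second number: 6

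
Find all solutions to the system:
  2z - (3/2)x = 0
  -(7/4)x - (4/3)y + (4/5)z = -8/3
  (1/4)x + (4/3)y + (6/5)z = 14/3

no solution

Row-reduce:
R1 ← R1 / (-3/2).
R2 ← R2 + 7/4·R1.
R3 ← R3 − 1/4·R1.
R2 ← R2 / (-4/3).
R3 ← R3 − 4/3·R2.
Row 3 reduces to 0 = 2, a contradiction. The system is inconsistent.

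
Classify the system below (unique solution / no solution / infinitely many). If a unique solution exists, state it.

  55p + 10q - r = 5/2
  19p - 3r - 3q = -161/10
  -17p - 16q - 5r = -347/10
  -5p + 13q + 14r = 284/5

Row-reduce the augmented matrix:
R1 ← R1 / (55).
R2 ← R2 − 19·R1.
R3 ← R3 + 17·R1.
R4 ← R4 + 5·R1.
R2 ← R2 / (-71/11).
R1 ← R1 − 2/11·R2.
R3 ← R3 + 142/11·R2.
R4 ← R4 − 153/11·R2.
Swap R3 and R4.
R3 ← R3 / (2907/355).
R1 ← R1 + 33/355·R3.
R2 ← R2 − 146/355·R3.
R4 reduces to 0 = 0, so the extra equation is consistent.
Reading off the reduced rows gives p = -1/5, q = 8/5, r = 5/2.

p = -1/5, q = 8/5, r = 5/2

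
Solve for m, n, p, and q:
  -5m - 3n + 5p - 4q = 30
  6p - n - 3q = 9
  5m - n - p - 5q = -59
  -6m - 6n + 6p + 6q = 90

Row-reduce the augmented matrix:
R1 ← R1 / (-5).
R3 ← R3 − 5·R1.
R4 ← R4 + 6·R1.
R2 ← R2 / (-1).
R1 ← R1 − 3/5·R2.
R3 ← R3 + 4·R2.
R4 ← R4 + 12/5·R2.
R3 ← R3 / (-20).
R1 ← R1 − 13/5·R3.
R2 ← R2 + 6·R3.
R4 ← R4 + 72/5·R3.
R4 ← R4 / (396/25).
R1 ← R1 + 61/100·R4.
R2 ← R2 − 21/10·R4.
R3 ← R3 + 3/20·R4.
Reading off the reduced rows gives m = -6, n = 0, p = 4, q = 5.

m = -6, n = 0, p = 4, q = 5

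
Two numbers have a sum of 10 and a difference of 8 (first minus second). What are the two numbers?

Let x = first number, y = second number.
  x + y = 10
  x - y = 8
Row-reduce the augmented matrix:
R2 ← R2 − 1·R1.
R2 ← R2 / (-2).
R1 ← R1 − 1·R2.
Reading off the reduced rows gives x = 9, y = 1.

first number: 9, second number: 1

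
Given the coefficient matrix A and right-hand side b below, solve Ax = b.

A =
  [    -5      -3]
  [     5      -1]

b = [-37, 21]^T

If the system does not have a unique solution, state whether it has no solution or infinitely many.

x_1 = 5, x_2 = 4

From equation 2: x_2 = -21 + 5·x_1.
Substitute into equation 1 and solve: x_1 = 5.
Then x_2 = 4.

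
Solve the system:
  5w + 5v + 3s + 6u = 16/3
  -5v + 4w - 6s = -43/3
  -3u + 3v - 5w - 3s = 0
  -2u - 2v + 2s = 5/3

Row-reduce the augmented matrix:
R1 ← R1 / (6).
R3 ← R3 + 3·R1.
R4 ← R4 + 2·R1.
R2 ← R2 / (-5).
R1 ← R1 − 5/6·R2.
R3 ← R3 − 11/2·R2.
R4 ← R4 + 1/3·R2.
R3 ← R3 / (19/10).
R1 ← R1 − 3/2·R3.
R2 ← R2 + 4/5·R3.
R4 ← R4 − 7/5·R3.
R4 ← R4 / (178/19).
R1 ← R1 − 112/19·R4.
R2 ← R2 + 42/19·R4.
R3 ← R3 + 81/19·R4.
Reading off the reduced rows gives u = 0, v = 2/3, w = -1/2, s = 3/2.

u = 0, v = 2/3, w = -1/2, s = 3/2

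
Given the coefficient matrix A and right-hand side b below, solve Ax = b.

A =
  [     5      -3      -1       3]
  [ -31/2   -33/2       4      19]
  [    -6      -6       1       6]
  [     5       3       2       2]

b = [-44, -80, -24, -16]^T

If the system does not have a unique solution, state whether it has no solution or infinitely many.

infinitely many solutions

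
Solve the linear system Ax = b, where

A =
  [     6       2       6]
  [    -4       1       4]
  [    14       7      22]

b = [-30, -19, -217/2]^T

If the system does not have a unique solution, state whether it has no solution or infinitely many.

no solution

Row-reduce:
R1 ← R1 / (6).
R2 ← R2 + 4·R1.
R3 ← R3 − 14·R1.
R2 ← R2 / (7/3).
R1 ← R1 − 1/3·R2.
R3 ← R3 − 7/3·R2.
Row 3 reduces to 0 = 1/2, a contradiction. The system is inconsistent.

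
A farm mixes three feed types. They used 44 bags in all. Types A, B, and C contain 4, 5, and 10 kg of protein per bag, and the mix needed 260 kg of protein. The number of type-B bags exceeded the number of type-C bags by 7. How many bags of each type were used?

type-A bags: 15, type-B bags: 18, type-C bags: 11

Let a = type-A bags, b = type-B bags, c = type-C bags.
  a + b + c = 44
  4a + 5b + 10c = 260
  b - c = 7
Row-reduce the augmented matrix:
R2 ← R2 − 4·R1.
R1 ← R1 − 1·R2.
R3 ← R3 − 1·R2.
R3 ← R3 / (-7).
R1 ← R1 + 5·R3.
R2 ← R2 − 6·R3.
Reading off the reduced rows gives a = 15, b = 18, c = 11.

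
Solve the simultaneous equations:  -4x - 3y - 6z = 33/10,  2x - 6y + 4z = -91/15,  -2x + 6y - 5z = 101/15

Row-reduce the augmented matrix:
R1 ← R1 / (-4).
R2 ← R2 − 2·R1.
R3 ← R3 + 2·R1.
R2 ← R2 / (-15/2).
R1 ← R1 − 3/4·R2.
R3 ← R3 − 15/2·R2.
R3 ← R3 / (-1).
R1 ← R1 − 8/5·R3.
R2 ← R2 + 2/15·R3.
Reading off the reduced rows gives x = -1/5, y = 1/2, z = -2/3.

x = -1/5, y = 1/2, z = -2/3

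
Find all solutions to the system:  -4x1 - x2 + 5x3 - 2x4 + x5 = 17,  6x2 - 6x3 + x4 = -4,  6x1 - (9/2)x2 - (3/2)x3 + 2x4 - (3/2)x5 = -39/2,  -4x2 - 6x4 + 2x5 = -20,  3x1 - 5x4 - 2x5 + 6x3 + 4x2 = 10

no solution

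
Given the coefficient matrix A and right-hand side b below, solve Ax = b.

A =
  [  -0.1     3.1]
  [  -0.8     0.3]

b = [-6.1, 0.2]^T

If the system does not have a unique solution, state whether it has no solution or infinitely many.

x_1 = -1, x_2 = -2

Row-reduce the augmented matrix:
R1 ← R1 / (-1/10).
R2 ← R2 + 4/5·R1.
R2 ← R2 / (-49/2).
R1 ← R1 + 31·R2.
Reading off the reduced rows gives x_1 = -1, x_2 = -2.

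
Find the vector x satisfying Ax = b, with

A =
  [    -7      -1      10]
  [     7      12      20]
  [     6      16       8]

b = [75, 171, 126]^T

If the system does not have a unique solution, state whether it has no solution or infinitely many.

Row-reduce the augmented matrix:
R1 ← R1 / (-7).
R2 ← R2 − 7·R1.
R3 ← R3 − 6·R1.
R2 ← R2 / (11).
R1 ← R1 − 1/7·R2.
R3 ← R3 − 106/7·R2.
R3 ← R3 / (-272/11).
R1 ← R1 + 20/11·R3.
R2 ← R2 − 30/11·R3.
Reading off the reduced rows gives x_1 = -3, x_2 = 6, x_3 = 6.

x_1 = -3, x_2 = 6, x_3 = 6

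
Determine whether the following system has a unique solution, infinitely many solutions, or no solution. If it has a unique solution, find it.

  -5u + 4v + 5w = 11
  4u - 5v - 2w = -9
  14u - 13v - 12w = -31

infinitely many solutions

Row-reduce:
R1 ← R1 / (-5).
R2 ← R2 − 4·R1.
R3 ← R3 − 14·R1.
R2 ← R2 / (-9/5).
R1 ← R1 + 4/5·R2.
R3 ← R3 + 9/5·R2.
Rank is 2 with 3 unknowns, leaving w free.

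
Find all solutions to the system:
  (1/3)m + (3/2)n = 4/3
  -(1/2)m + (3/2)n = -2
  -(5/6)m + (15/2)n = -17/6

Row-reduce:
R1 ← R1 / (1/3).
R2 ← R2 + 1/2·R1.
R3 ← R3 + 5/6·R1.
R2 ← R2 / (15/4).
R1 ← R1 − 9/2·R2.
R3 ← R3 − 45/4·R2.
Row 3 reduces to 0 = 1/2, a contradiction. The system is inconsistent.

no solution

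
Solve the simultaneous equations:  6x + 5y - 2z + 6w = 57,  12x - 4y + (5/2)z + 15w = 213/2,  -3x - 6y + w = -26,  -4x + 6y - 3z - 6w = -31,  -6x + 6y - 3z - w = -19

no solution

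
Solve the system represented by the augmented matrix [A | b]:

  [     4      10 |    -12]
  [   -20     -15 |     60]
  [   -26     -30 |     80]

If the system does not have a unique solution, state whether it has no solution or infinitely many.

Row-reduce:
R1 ← R1 / (4).
R2 ← R2 + 20·R1.
R3 ← R3 + 26·R1.
R2 ← R2 / (35).
R1 ← R1 − 5/2·R2.
R3 ← R3 − 35·R2.
Row 3 reduces to 0 = 2, a contradiction. The system is inconsistent.

no solution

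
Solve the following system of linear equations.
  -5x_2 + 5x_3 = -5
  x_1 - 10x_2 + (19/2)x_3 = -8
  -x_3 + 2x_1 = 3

Row-reduce:
Swap R1 and R2.
R3 ← R3 − 2·R1.
R2 ← R2 / (-5).
R1 ← R1 + 10·R2.
R3 ← R3 − 20·R2.
Row 3 reduces to 0 = -1, a contradiction. The system is inconsistent.

no solution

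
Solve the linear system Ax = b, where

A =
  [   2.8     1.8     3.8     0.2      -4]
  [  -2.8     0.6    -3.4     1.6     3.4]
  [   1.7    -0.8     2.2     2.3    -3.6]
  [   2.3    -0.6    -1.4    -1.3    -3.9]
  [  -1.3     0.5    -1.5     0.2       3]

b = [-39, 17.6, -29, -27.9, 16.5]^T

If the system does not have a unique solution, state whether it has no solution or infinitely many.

Row-reduce the augmented matrix:
R1 ← R1 / (14/5).
R2 ← R2 + 14/5·R1.
R3 ← R3 − 17/10·R1.
R4 ← R4 − 23/10·R1.
R5 ← R5 + 13/10·R1.
R2 ← R2 / (12/5).
R1 ← R1 − 9/14·R2.
R3 ← R3 + 53/28·R2.
R4 ← R4 + 291/140·R2.
R5 ← R5 − 187/140·R2.
R3 ← R3 / (5/24).
R1 ← R1 − 5/4·R3.
R2 ← R2 − 1/6·R3.
R4 ← R4 + 167/40·R3.
R5 ← R5 − 1/24·R3.
R4 ← R4 / (25271/350).
R1 ← R1 + 22·R4.
R2 ← R2 + 149/70·R4.
R3 ← R3 − 1209/70·R4.
R5 ← R5 + 10/7·R4.
R5 ← R5 / (714648/631775).
R1 ← R1 + 225911/126355·R5.
R2 ← R2 − 15327/252710·R5.
R3 ← R3 − 65931/252710·R5.
R4 ← R4 + 59662/126355·R5.
Reading off the reduced rows gives x_1 = -6, x_2 = -5, x_3 = 2, x_4 = -4, x_5 = 5.

x_1 = -6, x_2 = -5, x_3 = 2, x_4 = -4, x_5 = 5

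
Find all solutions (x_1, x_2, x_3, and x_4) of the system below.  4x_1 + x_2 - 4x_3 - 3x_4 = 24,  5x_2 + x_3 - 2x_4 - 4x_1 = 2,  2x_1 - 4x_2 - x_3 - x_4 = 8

Row-reduce:
R1 ← R1 / (4).
R2 ← R2 + 4·R1.
R3 ← R3 − 2·R1.
R2 ← R2 / (6).
R1 ← R1 − 1/4·R2.
R3 ← R3 + 9/2·R2.
R3 ← R3 / (-5/4).
R1 ← R1 + 7/8·R3.
R2 ← R2 + 1/2·R3.
Rank is 3 with 4 unknowns, leaving x_4 free.

infinitely many solutions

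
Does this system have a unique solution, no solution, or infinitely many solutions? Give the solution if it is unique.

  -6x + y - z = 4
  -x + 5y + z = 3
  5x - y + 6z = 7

x = -1, y = 0, z = 2

Row-reduce the augmented matrix:
R1 ← R1 / (-6).
R2 ← R2 + 1·R1.
R3 ← R3 − 5·R1.
R2 ← R2 / (29/6).
R1 ← R1 + 1/6·R2.
R3 ← R3 + 1/6·R2.
R3 ← R3 / (151/29).
R1 ← R1 − 6/29·R3.
R2 ← R2 − 7/29·R3.
Reading off the reduced rows gives x = -1, y = 0, z = 2.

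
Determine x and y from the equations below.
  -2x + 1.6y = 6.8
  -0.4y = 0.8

Row-reduce the augmented matrix:
R1 ← R1 / (-2).
R2 ← R2 / (-2/5).
R1 ← R1 + 4/5·R2.
Reading off the reduced rows gives x = -5, y = -2.

x = -5, y = -2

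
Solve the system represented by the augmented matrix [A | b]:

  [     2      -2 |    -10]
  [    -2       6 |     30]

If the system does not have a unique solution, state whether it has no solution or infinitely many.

x_1 = 0, x_2 = 5

Row-reduce the augmented matrix:
R1 ← R1 / (2).
R2 ← R2 + 2·R1.
R2 ← R2 / (4).
R1 ← R1 + 1·R2.
Reading off the reduced rows gives x_1 = 0, x_2 = 5.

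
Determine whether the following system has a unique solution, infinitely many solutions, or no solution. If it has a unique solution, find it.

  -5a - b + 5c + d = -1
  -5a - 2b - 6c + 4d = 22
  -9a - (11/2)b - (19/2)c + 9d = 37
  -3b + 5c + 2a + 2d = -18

Row-reduce:
R1 ← R1 / (-5).
R2 ← R2 + 5·R1.
R3 ← R3 + 9·R1.
R4 ← R4 − 2·R1.
R2 ← R2 / (-1).
R1 ← R1 − 1/5·R2.
R3 ← R3 + 37/10·R2.
R4 ← R4 + 17/5·R2.
R3 ← R3 / (111/5).
R1 ← R1 + 16/5·R3.
R2 ← R2 − 11·R3.
R4 ← R4 − 222/5·R3.
Row 4 reduces to 0 = -4, a contradiction. The system is inconsistent.

no solution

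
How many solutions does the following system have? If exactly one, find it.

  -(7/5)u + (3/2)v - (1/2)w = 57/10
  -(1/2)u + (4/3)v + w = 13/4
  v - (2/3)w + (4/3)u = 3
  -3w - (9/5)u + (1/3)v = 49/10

u = -1/2, v = 3, w = -1

Row-reduce the augmented matrix:
R1 ← R1 / (-7/5).
R2 ← R2 + 1/2·R1.
R3 ← R3 − 4/3·R1.
R4 ← R4 + 9/5·R1.
R2 ← R2 / (67/84).
R1 ← R1 + 15/14·R2.
R3 ← R3 − 17/7·R2.
R4 ← R4 + 67/42·R2.
R3 ← R3 / (-317/67).
R1 ← R1 − 130/67·R3.
R2 ← R2 − 99/67·R3.
R4 reduces to 0 = 0, so the extra equation is consistent.
Reading off the reduced rows gives u = -1/2, v = 3, w = -1.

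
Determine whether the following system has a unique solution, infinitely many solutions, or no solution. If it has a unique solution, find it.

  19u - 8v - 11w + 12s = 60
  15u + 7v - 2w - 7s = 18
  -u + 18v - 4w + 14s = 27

infinitely many solutions

Row-reduce:
R1 ← R1 / (19).
R2 ← R2 − 15·R1.
R3 ← R3 + 1·R1.
R2 ← R2 / (253/19).
R1 ← R1 + 8/19·R2.
R3 ← R3 − 334/19·R2.
R3 ← R3 / (-3391/253).
R1 ← R1 + 93/253·R3.
R2 ← R2 − 127/253·R3.
Rank is 3 with 4 unknowns, leaving s free.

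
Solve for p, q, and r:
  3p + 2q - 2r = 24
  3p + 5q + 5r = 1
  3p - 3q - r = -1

Row-reduce the augmented matrix:
R1 ← R1 / (3).
R2 ← R2 − 3·R1.
R3 ← R3 − 3·R1.
R2 ← R2 / (3).
R1 ← R1 − 2/3·R2.
R3 ← R3 + 5·R2.
R3 ← R3 / (38/3).
R1 ← R1 + 20/9·R3.
R2 ← R2 − 7/3·R3.
Reading off the reduced rows gives p = 2, q = 4, r = -5.

p = 2, q = 4, r = -5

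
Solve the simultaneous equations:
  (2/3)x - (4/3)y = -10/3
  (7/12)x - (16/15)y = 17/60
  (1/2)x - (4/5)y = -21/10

no solution

Row-reduce:
R1 ← R1 / (2/3).
R2 ← R2 − 7/12·R1.
R3 ← R3 − 1/2·R1.
R2 ← R2 / (1/10).
R1 ← R1 + 2·R2.
R3 ← R3 − 1/5·R2.
Row 3 reduces to 0 = -6, a contradiction. The system is inconsistent.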